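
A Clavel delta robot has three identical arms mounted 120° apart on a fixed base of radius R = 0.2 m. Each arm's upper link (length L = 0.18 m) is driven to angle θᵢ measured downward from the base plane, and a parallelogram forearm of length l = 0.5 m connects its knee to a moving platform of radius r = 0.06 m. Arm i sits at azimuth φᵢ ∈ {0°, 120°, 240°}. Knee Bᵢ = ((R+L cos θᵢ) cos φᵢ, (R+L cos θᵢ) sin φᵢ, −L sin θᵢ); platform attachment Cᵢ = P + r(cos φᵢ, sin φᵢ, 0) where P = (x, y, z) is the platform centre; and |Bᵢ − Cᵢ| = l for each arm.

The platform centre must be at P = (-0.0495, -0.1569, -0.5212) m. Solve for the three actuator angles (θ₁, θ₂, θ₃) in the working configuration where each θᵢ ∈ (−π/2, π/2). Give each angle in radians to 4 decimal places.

θ₁ = 0.9600, θ₂ = 1.1344, θ₃ = 0.2618

arm 1 (φ=0.0°): x'=-0.0495, y'=-0.1569
  A=0.1895, B=-0.5212, C=(l²−L²−A²−y'²−z²)/(2L)=-0.3183
  √(A²+B²)=0.5546;  θ1 = -1.2221+2.1820 ≈ 0.9600
φ2=120.0° → target in arm frame (-0.1111, 0.1213)
  e−x'=0.2511;  (l²−L²−(e−x')²−y'²−z²)/2L = -0.3662
  θ2 = atan2(B,A) + arccos(C/0.5785) = 1.1344
arm 3 (φ=240.0°): x'=0.1606, y'=0.0356
  A cos θ + B sin θ = C:  -0.0206·cos θ + -0.5212·sin θ = -0.1548
  θ3 = atan2(B,A) + arccos(C/0.5216) = 0.2618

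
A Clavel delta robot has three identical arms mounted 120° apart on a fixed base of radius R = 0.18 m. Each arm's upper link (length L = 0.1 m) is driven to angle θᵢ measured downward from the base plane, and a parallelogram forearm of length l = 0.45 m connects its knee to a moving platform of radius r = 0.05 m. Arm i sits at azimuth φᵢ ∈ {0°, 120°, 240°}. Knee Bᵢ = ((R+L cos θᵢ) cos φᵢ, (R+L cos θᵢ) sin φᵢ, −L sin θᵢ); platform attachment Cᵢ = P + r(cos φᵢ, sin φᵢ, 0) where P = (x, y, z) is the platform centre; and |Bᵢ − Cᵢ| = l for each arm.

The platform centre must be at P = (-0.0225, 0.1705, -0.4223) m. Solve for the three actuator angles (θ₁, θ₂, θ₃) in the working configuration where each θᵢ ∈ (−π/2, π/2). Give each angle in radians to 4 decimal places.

arm 1 (φ=0.0°): x'=-0.0225, y'=0.1705
  A=0.1525, B=-0.4223, C=(l²−L²−A²−y'²−z²)/(2L)=-0.1908
  √(A²+B²)=0.4490;  θ1 = -1.2243+2.0098 ≈ 0.7855
arm 2 (φ=120.0°): x'=0.1589, y'=-0.0658
  A=-0.0289, B=-0.4223, C=(l²−L²−A²−y'²−z²)/(2L)=0.0450
  γ=atan2(-0.4223,-0.0289)=-1.6391;  ψ=arccos(0.1063)=1.4643;  θ2=γ+ψ≈-0.1749
arm 3 (φ=240.0°): x'=-0.1364, y'=-0.1047
  e−x'=0.2664;  (l²−L²−(e−x')²−y'²−z²)/2L = -0.3389
  √(A²+B²)=0.4993;  θ3 = -1.0080+2.3168 ≈ 1.3088

θ₁ = 0.7855, θ₂ = -0.1749, θ₃ = 1.3088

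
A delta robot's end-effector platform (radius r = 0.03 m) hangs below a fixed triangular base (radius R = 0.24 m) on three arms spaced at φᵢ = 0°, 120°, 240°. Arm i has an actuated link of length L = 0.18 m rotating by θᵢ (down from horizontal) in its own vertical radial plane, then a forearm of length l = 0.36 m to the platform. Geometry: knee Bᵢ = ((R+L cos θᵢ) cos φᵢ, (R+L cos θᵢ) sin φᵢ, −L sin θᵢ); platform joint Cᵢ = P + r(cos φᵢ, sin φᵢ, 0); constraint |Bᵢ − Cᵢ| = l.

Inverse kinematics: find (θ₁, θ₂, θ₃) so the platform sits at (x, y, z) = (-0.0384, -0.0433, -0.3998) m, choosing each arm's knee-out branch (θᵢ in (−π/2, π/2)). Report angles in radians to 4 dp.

rotate P by −φ1: (-0.0384, -0.0433, -0.3998)
  A cos θ + B sin θ = C:  0.2484·cos θ + -0.3998·sin θ = -0.3506
  θ1 = atan2(B,A) + arccos(C/0.4707) = 1.3963
φ2=120.0° → target in arm frame (-0.0183, 0.0549)
  e−x'=0.2283;  (l²−L²−(e−x')²−y'²−z²)/2L = -0.3272
  θ2 = atan2(B,A) + arccos(C/0.4604) = 1.3092
arm 3 (φ=240.0°): x'=0.0567, y'=-0.0116
  A=0.1533, B=-0.3998, C=(l²−L²−A²−y'²−z²)/(2L)=-0.2397
  √(A²+B²)=0.4282;  θ3 = -1.2046+2.1648 ≈ 0.9602

θ₁ = 1.3963, θ₂ = 1.3092, θ₃ = 0.9602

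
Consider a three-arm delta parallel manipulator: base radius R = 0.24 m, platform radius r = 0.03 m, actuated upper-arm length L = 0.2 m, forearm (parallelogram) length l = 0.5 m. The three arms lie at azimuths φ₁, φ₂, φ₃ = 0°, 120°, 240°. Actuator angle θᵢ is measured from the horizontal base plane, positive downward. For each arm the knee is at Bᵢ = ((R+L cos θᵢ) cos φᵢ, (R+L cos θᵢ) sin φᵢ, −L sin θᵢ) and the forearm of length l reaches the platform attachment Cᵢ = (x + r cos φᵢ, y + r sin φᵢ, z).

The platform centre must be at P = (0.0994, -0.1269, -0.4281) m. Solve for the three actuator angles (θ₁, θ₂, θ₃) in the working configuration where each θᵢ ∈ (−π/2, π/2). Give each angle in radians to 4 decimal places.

rotate P by −φ1: (0.0994, -0.1269, -0.4281)
  A=0.1106, B=-0.4281, C=(l²−L²−A²−y'²−z²)/(2L)=-0.0040
  √(A²+B²)=0.4422;  θ1 = -1.3180+1.5799 ≈ 0.2619
arm 2 (φ=120.0°): x'=-0.1596, y'=-0.0226
  e−x'=0.3696;  (l²−L²−(e−x')²−y'²−z²)/2L = -0.2760
  √(A²+B²)=0.5656;  θ2 = -0.8586+2.0805 ≈ 1.2219
arm 3 (φ=240.0°): x'=0.0602, y'=0.1495
  A cos θ + B sin θ = C:  0.1498·cos θ + -0.4281·sin θ = -0.0452
  γ=atan2(-0.4281,0.1498)=-1.2342;  ψ=arccos(-0.0996)=1.6706;  θ3=γ+ψ≈0.4364

θ₁ = 0.2619, θ₂ = 1.2219, θ₃ = 0.4364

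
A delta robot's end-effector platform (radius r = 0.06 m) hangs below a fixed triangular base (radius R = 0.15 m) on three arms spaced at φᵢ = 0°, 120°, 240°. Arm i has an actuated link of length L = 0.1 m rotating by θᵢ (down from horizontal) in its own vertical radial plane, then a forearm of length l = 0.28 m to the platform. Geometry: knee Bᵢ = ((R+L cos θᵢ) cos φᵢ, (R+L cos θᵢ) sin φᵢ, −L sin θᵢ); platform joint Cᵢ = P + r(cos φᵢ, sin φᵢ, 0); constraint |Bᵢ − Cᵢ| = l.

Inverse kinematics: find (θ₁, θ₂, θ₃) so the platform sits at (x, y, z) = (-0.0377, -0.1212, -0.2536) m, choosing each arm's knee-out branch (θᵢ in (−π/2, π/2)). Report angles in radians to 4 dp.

θ₁ = 0.9602, θ₂ = 1.2219, θ₃ = -0.1748

φ1=0.0° → target in arm frame (-0.0377, -0.1212)
  e−x'=0.1277;  (l²−L²−(e−x')²−y'²−z²)/2L = -0.1345
  γ=atan2(-0.2536,0.1277)=-1.1043;  ψ=arccos(-0.4739)=2.0645;  θ1=γ+ψ≈0.9602
arm 2 (φ=120.0°): x'=-0.0861, y'=0.0932
  A=0.1761, B=-0.2536, C=(l²−L²−A²−y'²−z²)/(2L)=-0.1781
  √(A²+B²)=0.3088;  θ2 = -0.9638+2.1857 ≈ 1.2219
arm 3 (φ=240.0°): x'=0.1238, y'=0.0280
  A cos θ + B sin θ = C:  -0.0338·cos θ + -0.2536·sin θ = 0.0108
  θ3 = atan2(B,A) + arccos(C/0.2558) = -0.1748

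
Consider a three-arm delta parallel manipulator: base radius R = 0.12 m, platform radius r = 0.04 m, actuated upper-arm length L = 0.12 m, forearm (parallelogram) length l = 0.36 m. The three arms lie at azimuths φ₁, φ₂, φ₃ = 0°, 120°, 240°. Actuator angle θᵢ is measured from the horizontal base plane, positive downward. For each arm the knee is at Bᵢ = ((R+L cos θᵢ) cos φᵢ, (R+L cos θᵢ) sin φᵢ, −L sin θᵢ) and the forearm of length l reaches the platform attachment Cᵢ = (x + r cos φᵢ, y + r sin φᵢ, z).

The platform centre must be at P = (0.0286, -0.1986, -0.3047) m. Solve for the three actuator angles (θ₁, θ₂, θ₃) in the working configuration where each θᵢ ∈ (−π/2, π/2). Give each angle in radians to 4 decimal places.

θ₁ = 0.4363, θ₂ = 1.3092, θ₃ = -0.2620

arm 1 (φ=0.0°): x'=0.0286, y'=-0.1986
  A cos θ + B sin θ = C:  0.0514·cos θ + -0.3047·sin θ = -0.0822
  θ1 = atan2(B,A) + arccos(C/0.3090) = 0.4363
arm 2 (φ=120.0°): x'=-0.1863, y'=0.0745
  A=0.2663, B=-0.3047, C=(l²−L²−A²−y'²−z²)/(2L)=-0.2255
  √(A²+B²)=0.4047;  θ2 = -0.8526+2.1617 ≈ 1.3092
rotate P by −φ3: (0.1577, 0.1241, -0.3047)
  A cos θ + B sin θ = C:  -0.0777·cos θ + -0.3047·sin θ = 0.0039
  √(A²+B²)=0.3144;  θ3 = -1.8205+1.5585 ≈ -0.2620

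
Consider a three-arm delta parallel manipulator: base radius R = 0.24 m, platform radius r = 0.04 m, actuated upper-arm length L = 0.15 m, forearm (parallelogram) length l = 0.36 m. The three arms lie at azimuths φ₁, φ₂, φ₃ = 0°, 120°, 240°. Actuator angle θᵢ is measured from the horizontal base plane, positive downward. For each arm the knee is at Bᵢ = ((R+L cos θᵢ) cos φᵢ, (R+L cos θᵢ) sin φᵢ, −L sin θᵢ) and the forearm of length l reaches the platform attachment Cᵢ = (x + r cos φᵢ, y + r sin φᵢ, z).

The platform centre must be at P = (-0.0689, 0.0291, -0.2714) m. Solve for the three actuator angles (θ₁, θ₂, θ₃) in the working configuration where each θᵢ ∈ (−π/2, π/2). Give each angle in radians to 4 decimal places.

θ₁ = 1.1346, θ₂ = 0.3492, θ₃ = 0.6977

arm 1 (φ=0.0°): x'=-0.0689, y'=0.0291
  A cos θ + B sin θ = C:  0.2689·cos θ + -0.2714·sin θ = -0.1324
  γ=atan2(-0.2714,0.2689)=-0.7900;  ψ=arccos(-0.3465)=1.9246;  θ1=γ+ψ≈1.1346
rotate P by −φ2: (0.0597, 0.0451, -0.2714)
  A=0.1403, B=-0.2714, C=(l²−L²−A²−y'²−z²)/(2L)=0.0390
  γ=atan2(-0.2714,0.1403)=-1.0935;  ψ=arccos(0.1277)=1.4427;  θ2=γ+ψ≈0.3492
φ3=240.0° → target in arm frame (0.0092, -0.0742)
  A=0.1908, B=-0.2714, C=(l²−L²−A²−y'²−z²)/(2L)=-0.0282
  θ3 = atan2(B,A) + arccos(C/0.3317) = 0.6977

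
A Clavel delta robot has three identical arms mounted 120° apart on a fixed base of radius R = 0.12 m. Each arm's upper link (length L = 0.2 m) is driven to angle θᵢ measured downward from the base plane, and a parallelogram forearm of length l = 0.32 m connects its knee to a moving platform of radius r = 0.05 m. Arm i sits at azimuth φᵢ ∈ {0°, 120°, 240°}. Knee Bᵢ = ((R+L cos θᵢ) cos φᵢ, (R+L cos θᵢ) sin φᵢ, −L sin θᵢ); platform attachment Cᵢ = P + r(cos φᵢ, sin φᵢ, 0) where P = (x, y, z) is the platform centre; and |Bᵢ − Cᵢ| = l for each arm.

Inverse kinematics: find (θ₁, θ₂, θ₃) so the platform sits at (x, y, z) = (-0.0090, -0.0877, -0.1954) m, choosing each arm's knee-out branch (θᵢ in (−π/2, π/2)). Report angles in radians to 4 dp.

φ1=0.0° → target in arm frame (-0.0090, -0.0877)
  A=0.0790, B=-0.1954, C=(l²−L²−A²−y'²−z²)/(2L)=0.0257
  θ1 = atan2(B,A) + arccos(C/0.2108) = 0.2619
rotate P by −φ2: (-0.0715, 0.0516, -0.1954)
  A cos θ + B sin θ = C:  0.1415·cos θ + -0.1954·sin θ = 0.0039
  γ=atan2(-0.1954,0.1415)=-0.9442;  ψ=arccos(0.0160)=1.5548;  θ2=γ+ψ≈0.6106
φ3=240.0° → target in arm frame (0.0805, 0.0361)
  e−x'=-0.0105;  (l²−L²−(e−x')²−y'²−z²)/2L = 0.0570
  √(A²+B²)=0.1957;  θ3 = -1.6242+1.2751 ≈ -0.3491

θ₁ = 0.2619, θ₂ = 0.6106, θ₃ = -0.3491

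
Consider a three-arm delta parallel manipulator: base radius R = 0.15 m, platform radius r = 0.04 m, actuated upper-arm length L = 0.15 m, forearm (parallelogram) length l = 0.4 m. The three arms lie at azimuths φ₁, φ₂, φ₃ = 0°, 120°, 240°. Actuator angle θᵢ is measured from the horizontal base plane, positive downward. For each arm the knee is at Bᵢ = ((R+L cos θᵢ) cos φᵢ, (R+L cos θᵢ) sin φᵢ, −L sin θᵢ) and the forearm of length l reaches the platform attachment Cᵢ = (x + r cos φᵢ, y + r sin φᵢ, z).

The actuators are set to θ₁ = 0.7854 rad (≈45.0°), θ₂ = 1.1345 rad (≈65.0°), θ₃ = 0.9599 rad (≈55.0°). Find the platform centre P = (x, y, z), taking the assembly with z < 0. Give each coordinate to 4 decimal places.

S1 = (0.2161·cos0.0°, 0.2161·sin0.0°, -0.1061) = (0.2161, 0.0000, -0.1061)
S2 = (0.1734·cos120.0°, 0.1734·sin120.0°, -0.1359) = (-0.0867, 0.1502, -0.1359)
φ3=240.0°: virtual centre (-0.0980, -0.1698, -0.1229), radius l
subtract pairs → two planes through P
plane₁₂: -0.6055x+0.3003y+-0.0598z = -0.0094
det = 0.3943;  x = 0.0114+-0.0771z,  y = -0.0082+0.0436z
sphere 1 gives Az²+Bz+C=0 with A=1.0078, B=0.2430, C=-0.1068;  B²−4AC=0.4896;  roots -0.4677, 0.2266;  negative root z = -0.4677
x = 0.0475, y = -0.0286

(0.0475, -0.0286, -0.4677)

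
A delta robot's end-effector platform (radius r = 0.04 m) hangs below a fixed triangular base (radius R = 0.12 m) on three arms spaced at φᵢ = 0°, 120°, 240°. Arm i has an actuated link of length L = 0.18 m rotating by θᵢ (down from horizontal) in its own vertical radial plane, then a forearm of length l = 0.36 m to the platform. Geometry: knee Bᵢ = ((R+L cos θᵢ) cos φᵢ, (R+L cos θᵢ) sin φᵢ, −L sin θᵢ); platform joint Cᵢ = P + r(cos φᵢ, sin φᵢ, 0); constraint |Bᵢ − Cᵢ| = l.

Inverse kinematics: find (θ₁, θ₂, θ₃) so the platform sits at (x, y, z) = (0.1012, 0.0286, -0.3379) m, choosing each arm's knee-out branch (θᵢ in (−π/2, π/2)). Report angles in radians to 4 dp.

θ₁ = 0.0876, θ₂ = 0.6109, θ₃ = 0.7856

arm 1 (φ=0.0°): x'=0.1012, y'=0.0286
  A=-0.0212, B=-0.3379, C=(l²−L²−A²−y'²−z²)/(2L)=-0.0507
  γ=atan2(-0.3379,-0.0212)=-1.6335;  ψ=arccos(-0.1497)=1.7210;  θ1=γ+ψ≈0.0876
rotate P by −φ2: (-0.0258, -0.1019, -0.3379)
  e−x'=0.1058;  (l²−L²−(e−x')²−y'²−z²)/2L = -0.1071
  θ2 = atan2(B,A) + arccos(C/0.3541) = 0.6109
arm 3 (φ=240.0°): x'=-0.0754, y'=0.0733
  A cos θ + B sin θ = C:  0.1554·cos θ + -0.3379·sin θ = -0.1292
  γ=atan2(-0.3379,0.1554)=-1.1398;  ψ=arccos(-0.3473)=1.9255;  θ3=γ+ψ≈0.7856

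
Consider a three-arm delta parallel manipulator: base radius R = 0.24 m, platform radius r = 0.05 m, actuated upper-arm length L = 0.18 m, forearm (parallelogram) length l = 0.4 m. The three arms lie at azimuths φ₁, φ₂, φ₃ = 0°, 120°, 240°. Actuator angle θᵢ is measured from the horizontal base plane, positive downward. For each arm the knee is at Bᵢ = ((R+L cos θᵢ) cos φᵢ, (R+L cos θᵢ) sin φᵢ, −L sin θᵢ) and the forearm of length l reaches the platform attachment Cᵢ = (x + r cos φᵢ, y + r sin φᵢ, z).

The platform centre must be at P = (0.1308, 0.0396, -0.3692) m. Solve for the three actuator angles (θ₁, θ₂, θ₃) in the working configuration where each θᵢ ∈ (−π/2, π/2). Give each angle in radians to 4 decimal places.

rotate P by −φ1: (0.1308, 0.0396, -0.3692)
  e−x'=0.0592;  (l²−L²−(e−x')²−y'²−z²)/2L = -0.0383
  γ=atan2(-0.3692,0.0592)=-1.4118;  ψ=arccos(-0.1024)=1.6734;  θ1=γ+ψ≈0.2616
φ2=120.0° → target in arm frame (-0.0311, -0.1331)
  e−x'=0.2211;  (l²−L²−(e−x')²−y'²−z²)/2L = -0.2092
  γ=atan2(-0.3692,0.2211)=-1.0312;  ψ=arccos(-0.4861)=2.0784;  θ2=γ+ψ≈1.0472
arm 3 (φ=240.0°): x'=-0.0997, y'=0.0935
  A cos θ + B sin θ = C:  0.2897·cos θ + -0.3692·sin θ = -0.2816
  θ3 = atan2(B,A) + arccos(C/0.4693) = 1.3088

θ₁ = 0.2616, θ₂ = 1.0472, θ₃ = 1.3088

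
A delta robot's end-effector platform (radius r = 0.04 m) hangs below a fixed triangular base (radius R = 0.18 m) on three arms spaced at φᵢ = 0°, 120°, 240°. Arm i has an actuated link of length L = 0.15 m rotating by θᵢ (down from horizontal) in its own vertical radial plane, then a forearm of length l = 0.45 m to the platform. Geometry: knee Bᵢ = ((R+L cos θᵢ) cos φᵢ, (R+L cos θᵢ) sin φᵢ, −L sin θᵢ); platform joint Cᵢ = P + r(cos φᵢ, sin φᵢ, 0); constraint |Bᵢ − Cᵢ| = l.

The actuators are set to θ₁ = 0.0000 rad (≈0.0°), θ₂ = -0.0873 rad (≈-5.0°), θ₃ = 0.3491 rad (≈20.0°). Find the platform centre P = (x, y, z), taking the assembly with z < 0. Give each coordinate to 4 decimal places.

centre 1 = (0.2900·cos0.0°, 0.2900·sin0.0°, 0.0000) = (0.2900, 0.0000, 0.0000)
φ2=120.0°: virtual centre (-0.1447, 0.2507, 0.0131), radius l
arm 3 at φ=240.0°: ρ3 = 0.2810;  centre 3 = (-0.1405, -0.2433, -0.0513)
eliminate P² terms by subtracting sphere 1 from 2 and 3
plane₁₂: -0.8694x+0.5013y+0.0262z = -0.0002
Cramer: x(z) = 0.0016-0.0453z;  y(z) = 0.0024-0.1307z
sphere 1 gives Az²+Bz+C=0 with A=1.0191, B=0.0255, C=-0.1193;  B²−4AC=0.4870;  roots -0.3549, 0.3299;  negative root z = -0.3549
x = 0.0177, y = 0.0488

(0.0177, 0.0488, -0.3549)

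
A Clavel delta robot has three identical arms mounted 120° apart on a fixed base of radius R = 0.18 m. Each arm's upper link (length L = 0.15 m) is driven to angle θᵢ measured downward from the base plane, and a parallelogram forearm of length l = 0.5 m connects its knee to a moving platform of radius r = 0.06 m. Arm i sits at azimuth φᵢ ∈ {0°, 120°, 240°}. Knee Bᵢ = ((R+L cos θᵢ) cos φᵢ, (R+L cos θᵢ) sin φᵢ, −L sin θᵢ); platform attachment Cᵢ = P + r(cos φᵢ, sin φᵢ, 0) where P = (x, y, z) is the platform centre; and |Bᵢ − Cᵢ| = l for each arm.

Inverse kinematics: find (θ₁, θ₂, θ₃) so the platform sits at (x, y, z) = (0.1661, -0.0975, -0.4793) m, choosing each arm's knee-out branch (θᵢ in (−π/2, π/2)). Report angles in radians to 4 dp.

θ₁ = 0.0002, θ₂ = 1.1348, θ₃ = 0.6113

arm 1 (φ=0.0°): x'=0.1661, y'=-0.0975
  e−x'=-0.0461;  (l²−L²−(e−x')²−y'²−z²)/2L = -0.0462
  γ=atan2(-0.4793,-0.0461)=-1.6667;  ψ=arccos(-0.0959)=1.6669;  θ1=γ+ψ≈0.0002
arm 2 (φ=120.0°): x'=-0.1675, y'=-0.0951
  A cos θ + B sin θ = C:  0.2875·cos θ + -0.4793·sin θ = -0.3131
  √(A²+B²)=0.5589;  θ2 = -1.0305+2.1654 ≈ 1.1348
arm 3 (φ=240.0°): x'=0.0014, y'=0.1926
  A cos θ + B sin θ = C:  0.1186·cos θ + -0.4793·sin θ = -0.1780
  γ=atan2(-0.4793,0.1186)=-1.3282;  ψ=arccos(-0.3604)=1.9395;  θ3=γ+ψ≈0.6113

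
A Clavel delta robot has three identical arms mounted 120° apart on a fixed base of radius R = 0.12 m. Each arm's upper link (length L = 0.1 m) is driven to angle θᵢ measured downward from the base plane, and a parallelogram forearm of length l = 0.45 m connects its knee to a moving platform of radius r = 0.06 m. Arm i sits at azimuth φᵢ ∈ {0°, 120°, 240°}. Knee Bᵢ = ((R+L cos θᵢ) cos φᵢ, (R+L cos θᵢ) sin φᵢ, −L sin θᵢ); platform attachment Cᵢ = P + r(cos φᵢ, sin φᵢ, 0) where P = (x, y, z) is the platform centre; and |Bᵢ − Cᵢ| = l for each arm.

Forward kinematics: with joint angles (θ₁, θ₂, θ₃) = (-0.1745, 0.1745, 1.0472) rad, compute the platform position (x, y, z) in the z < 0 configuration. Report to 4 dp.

arm 1 at φ=0.0°: e+L cos θ1 = 0.1585;  O1 = (0.1585, 0.0000, 0.0174)
O2 = (0.1585·cos120.0°, 0.1585·sin120.0°, -0.0174) = (-0.0792, 0.1372, -0.0174)
φ3=240.0°: virtual centre (-0.0550, -0.0953, -0.0866), radius l
|O₂|²−|O₁|² = 0.0000;  |O₃|²−|O₁|² = -0.0058
plane₁₂: -0.4754x+0.2745y+-0.0694z = 0.0000
Cramer: x(z) = 0.0077-0.3384z;  y(z) = 0.0133-0.3331z
quadratic in z: (1.2254)z²+(0.0585)z+(-0.1793)=0, √Δ=0.9393 → z ∈ {-0.4071, 0.3594}; z = -0.4071 (taking z<0)
x = 0.1454, y = 0.1489

(0.1454, 0.1489, -0.4071)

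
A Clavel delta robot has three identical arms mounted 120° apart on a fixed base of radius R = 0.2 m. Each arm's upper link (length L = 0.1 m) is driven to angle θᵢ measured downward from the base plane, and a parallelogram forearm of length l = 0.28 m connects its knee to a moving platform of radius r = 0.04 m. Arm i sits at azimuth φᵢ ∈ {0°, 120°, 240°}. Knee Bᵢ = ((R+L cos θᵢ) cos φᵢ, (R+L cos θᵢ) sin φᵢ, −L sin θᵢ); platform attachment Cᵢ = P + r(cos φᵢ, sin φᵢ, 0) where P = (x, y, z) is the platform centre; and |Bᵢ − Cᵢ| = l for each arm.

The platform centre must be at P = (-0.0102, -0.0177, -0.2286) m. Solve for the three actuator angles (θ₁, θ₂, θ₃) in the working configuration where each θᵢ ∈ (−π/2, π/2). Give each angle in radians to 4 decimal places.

rotate P by −φ1: (-0.0102, -0.0177, -0.2286)
  e−x'=0.1702;  (l²−L²−(e−x')²−y'²−z²)/2L = -0.0657
  √(A²+B²)=0.2850;  θ1 = -0.9308+1.8034 ≈ 0.8726
arm 2 (φ=120.0°): x'=-0.0102, y'=0.0177
  e−x'=0.1702;  (l²−L²−(e−x')²−y'²−z²)/2L = -0.0657
  γ=atan2(-0.2286,0.1702)=-0.9307;  ψ=arccos(-0.2307)=1.8036;  θ2=γ+ψ≈0.8728
φ3=240.0° → target in arm frame (0.0204, 0.0000)
  e−x'=0.1396;  (l²−L²−(e−x')²−y'²−z²)/2L = -0.0167
  √(A²+B²)=0.2678;  θ3 = -1.0227+1.6332 ≈ 0.6105

θ₁ = 0.8726, θ₂ = 0.8728, θ₃ = 0.6105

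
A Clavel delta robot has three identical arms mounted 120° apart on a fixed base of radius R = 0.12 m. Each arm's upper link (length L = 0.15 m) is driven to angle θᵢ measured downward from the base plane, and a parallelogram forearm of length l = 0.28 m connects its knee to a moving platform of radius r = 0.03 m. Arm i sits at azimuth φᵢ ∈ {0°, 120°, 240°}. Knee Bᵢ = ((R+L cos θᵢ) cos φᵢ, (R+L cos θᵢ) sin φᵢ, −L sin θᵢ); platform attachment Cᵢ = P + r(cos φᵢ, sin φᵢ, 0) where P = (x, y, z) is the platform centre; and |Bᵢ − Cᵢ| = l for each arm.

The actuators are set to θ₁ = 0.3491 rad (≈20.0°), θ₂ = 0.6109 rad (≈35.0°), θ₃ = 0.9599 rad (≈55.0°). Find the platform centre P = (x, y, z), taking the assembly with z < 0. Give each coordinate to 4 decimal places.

φ1=0.0°: virtual centre (0.2310, 0.0000, -0.0513), radius l
S2 = (0.2129·cos120.0°, 0.2129·sin120.0°, -0.0860) = (-0.1064, 0.1844, -0.0860)
φ3=240.0°: virtual centre (-0.0880, -0.1525, -0.1229), radius l
subtract pairs → two planes through P
plane₁₂: -0.6748x+0.3687y+-0.0695z = -0.0033
Cramer: x(z) = 0.0105-0.1677z;  y(z) = 0.0104-0.1185z
into |P−S₁|² = l²: 1.0422z² + 0.1741z + -0.0271 = 0;  Δ = 0.1431;  z = -0.2650 or 0.0980 → z<0 root = -0.2650
x = 0.0550, y = 0.0418

(0.0550, 0.0418, -0.2650)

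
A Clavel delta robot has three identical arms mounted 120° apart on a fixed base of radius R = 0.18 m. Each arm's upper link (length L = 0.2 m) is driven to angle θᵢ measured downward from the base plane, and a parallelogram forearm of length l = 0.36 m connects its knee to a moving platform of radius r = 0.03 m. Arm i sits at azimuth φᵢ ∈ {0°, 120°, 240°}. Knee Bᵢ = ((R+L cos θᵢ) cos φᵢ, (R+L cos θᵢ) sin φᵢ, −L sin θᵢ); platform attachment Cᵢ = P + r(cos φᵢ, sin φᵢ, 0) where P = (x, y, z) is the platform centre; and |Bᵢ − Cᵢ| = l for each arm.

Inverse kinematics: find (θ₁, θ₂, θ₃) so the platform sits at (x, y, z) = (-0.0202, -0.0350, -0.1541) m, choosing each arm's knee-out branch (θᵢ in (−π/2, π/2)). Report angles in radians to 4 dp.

θ₁ = 0.4362, θ₂ = 0.4363, θ₃ = -0.1740

arm 1 (φ=0.0°): x'=-0.0202, y'=-0.0350
  A=0.1702, B=-0.1541, C=(l²−L²−A²−y'²−z²)/(2L)=0.0892
  γ=atan2(-0.1541,0.1702)=-0.7358;  ψ=arccos(0.3883)=1.1720;  θ1=γ+ψ≈0.4362
arm 2 (φ=120.0°): x'=-0.0202, y'=0.0350
  A=0.1702, B=-0.1541, C=(l²−L²−A²−y'²−z²)/(2L)=0.0891
  γ=atan2(-0.1541,0.1702)=-0.7358;  ψ=arccos(0.3882)=1.1721;  θ2=γ+ψ≈0.4363
φ3=240.0° → target in arm frame (0.0404, 0.0000)
  e−x'=0.1096;  (l²−L²−(e−x')²−y'²−z²)/2L = 0.1346
  θ3 = atan2(B,A) + arccos(C/0.1891) = -0.1740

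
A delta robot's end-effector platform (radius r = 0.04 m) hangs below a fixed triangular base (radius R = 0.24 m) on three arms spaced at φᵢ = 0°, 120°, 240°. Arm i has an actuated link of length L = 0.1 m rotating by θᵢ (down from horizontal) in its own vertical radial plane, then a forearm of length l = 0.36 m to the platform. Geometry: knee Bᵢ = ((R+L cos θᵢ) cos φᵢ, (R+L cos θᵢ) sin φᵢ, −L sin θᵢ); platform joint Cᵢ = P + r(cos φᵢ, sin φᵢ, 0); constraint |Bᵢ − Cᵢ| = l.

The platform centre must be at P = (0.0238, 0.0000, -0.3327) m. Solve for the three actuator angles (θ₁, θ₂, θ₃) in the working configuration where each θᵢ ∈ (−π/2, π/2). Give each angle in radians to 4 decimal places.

θ₁ = 0.7854, θ₂ = 1.0469, θ₃ = 1.0469

arm 1 (φ=0.0°): x'=0.0238, y'=0.0000
  A cos θ + B sin θ = C:  0.1762·cos θ + -0.3327·sin θ = -0.1107
  √(A²+B²)=0.3765;  θ1 = -1.0837+1.8692 ≈ 0.7854
rotate P by −φ2: (-0.0119, -0.0206, -0.3327)
  A=0.2119, B=-0.3327, C=(l²−L²−A²−y'²−z²)/(2L)=-0.1821
  √(A²+B²)=0.3945;  θ2 = -1.0037+2.0506 ≈ 1.0469
arm 3 (φ=240.0°): x'=-0.0119, y'=0.0206
  A=0.2119, B=-0.3327, C=(l²−L²−A²−y'²−z²)/(2L)=-0.1821
  θ3 = atan2(B,A) + arccos(C/0.3945) = 1.0469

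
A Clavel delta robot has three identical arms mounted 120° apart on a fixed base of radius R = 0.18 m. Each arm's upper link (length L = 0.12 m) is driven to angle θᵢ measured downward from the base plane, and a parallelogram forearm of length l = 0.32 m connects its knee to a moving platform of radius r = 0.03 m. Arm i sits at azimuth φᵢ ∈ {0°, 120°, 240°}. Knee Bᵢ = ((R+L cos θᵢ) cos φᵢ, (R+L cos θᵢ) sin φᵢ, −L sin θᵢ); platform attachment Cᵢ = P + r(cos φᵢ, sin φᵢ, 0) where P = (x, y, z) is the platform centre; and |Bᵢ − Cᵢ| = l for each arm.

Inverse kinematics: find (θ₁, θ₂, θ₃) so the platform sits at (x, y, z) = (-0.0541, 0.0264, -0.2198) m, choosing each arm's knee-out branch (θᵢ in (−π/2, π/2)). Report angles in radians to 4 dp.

θ₁ = 0.7854, θ₂ = -0.0875, θ₃ = 0.3494

rotate P by −φ1: (-0.0541, 0.0264, -0.2198)
  e−x'=0.2041;  (l²−L²−(e−x')²−y'²−z²)/2L = -0.0111
  θ1 = atan2(B,A) + arccos(C/0.2999) = 0.7854
arm 2 (φ=120.0°): x'=0.0499, y'=0.0337
  e−x'=0.1001;  (l²−L²−(e−x')²−y'²−z²)/2L = 0.1189
  √(A²+B²)=0.2415;  θ2 = -1.1435+1.0560 ≈ -0.0875
rotate P by −φ3: (0.0042, -0.0601, -0.2198)
  e−x'=0.1458;  (l²−L²−(e−x')²−y'²−z²)/2L = 0.0618
  √(A²+B²)=0.2638;  θ3 = -0.9851+1.3345 ≈ 0.3494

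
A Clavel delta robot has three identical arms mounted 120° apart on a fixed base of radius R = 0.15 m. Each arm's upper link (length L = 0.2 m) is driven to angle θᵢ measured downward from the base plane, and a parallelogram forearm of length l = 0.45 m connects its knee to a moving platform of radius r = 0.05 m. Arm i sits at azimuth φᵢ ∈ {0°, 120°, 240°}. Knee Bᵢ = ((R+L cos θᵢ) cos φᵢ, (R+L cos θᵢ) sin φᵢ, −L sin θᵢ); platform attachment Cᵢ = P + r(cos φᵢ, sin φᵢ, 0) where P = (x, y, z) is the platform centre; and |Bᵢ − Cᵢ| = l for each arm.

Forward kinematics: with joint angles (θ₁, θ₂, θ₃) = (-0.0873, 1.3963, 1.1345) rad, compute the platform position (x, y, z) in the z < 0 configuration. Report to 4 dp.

(0.2732, -0.0668, -0.4268)

S1 = (0.2992·cos0.0°, 0.2992·sin0.0°, 0.0174) = (0.2992, 0.0000, 0.0174)
arm 2 at φ=120.0°: e+L cos θ2 = 0.1347;  S2 = (-0.0674, 0.1167, -0.1970)
arm 3 at φ=240.0°: e+L cos θ3 = 0.1845;  S3 = (-0.0923, -0.1598, -0.1813)
subtract pairs → two planes through P
linear system: -0.7332x+0.2333y = -0.0329−-0.4288z; -0.7830x+-0.3196y = -0.0229−-0.3974z
Cramer: x(z) = 0.0381-0.5510z;  y(z) = -0.0214+0.1064z
sphere 1 gives Az²+Bz+C=0 with A=1.3149, B=0.2484, C=-0.1335;  B²−4AC=0.7639;  roots -0.4268, 0.2379;  negative root z = -0.4268
x = 0.2732, y = -0.0668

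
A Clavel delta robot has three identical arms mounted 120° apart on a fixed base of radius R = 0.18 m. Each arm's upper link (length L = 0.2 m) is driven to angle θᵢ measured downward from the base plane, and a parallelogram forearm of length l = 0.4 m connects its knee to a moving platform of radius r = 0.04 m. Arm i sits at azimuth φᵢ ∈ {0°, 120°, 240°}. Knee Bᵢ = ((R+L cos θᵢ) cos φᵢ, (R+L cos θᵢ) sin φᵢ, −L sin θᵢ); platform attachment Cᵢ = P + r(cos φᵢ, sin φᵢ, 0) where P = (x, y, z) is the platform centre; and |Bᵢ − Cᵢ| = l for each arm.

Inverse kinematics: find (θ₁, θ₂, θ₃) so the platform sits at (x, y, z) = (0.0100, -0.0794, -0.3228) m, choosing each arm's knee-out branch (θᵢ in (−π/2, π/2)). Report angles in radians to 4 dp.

θ₁ = 0.4361, θ₂ = 0.7855, θ₃ = 0.1742

arm 1 (φ=0.0°): x'=0.0100, y'=-0.0794
  A cos θ + B sin θ = C:  0.1300·cos θ + -0.3228·sin θ = -0.0185
  γ=atan2(-0.3228,0.1300)=-1.1879;  ψ=arccos(-0.0532)=1.6240;  θ1=γ+ψ≈0.4361
rotate P by −φ2: (-0.0738, 0.0310, -0.3228)
  A=0.2138, B=-0.3228, C=(l²−L²−A²−y'²−z²)/(2L)=-0.0771
  θ2 = atan2(B,A) + arccos(C/0.3872) = 0.7855
rotate P by −φ3: (0.0638, 0.0484, -0.3228)
  A cos θ + B sin θ = C:  0.0762·cos θ + -0.3228·sin θ = 0.0191
  γ=atan2(-0.3228,0.0762)=-1.3389;  ψ=arccos(0.0577)=1.5131;  θ3=γ+ψ≈0.1742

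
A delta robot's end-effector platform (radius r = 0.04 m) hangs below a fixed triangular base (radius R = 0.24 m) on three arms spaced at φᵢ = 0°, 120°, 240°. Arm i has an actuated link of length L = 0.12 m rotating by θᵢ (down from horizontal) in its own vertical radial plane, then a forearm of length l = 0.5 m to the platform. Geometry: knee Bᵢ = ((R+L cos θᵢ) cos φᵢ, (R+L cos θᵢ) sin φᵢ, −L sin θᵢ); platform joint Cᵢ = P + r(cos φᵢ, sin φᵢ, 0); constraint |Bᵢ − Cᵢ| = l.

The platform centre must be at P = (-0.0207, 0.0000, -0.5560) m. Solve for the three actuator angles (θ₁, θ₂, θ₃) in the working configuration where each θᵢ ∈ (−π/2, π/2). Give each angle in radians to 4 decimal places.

θ₁ = 1.3967, θ₂ = 1.2217, θ₃ = 1.2217

arm 1 (φ=0.0°): x'=-0.0207, y'=0.0000
  A cos θ + B sin θ = C:  0.2207·cos θ + -0.5560·sin θ = -0.5094
  γ=atan2(-0.5560,0.2207)=-1.1929;  ψ=arccos(-0.8515)=2.5896;  θ1=γ+ψ≈1.3967
φ2=120.0° → target in arm frame (0.0103, 0.0179)
  A cos θ + B sin θ = C:  0.1896·cos θ + -0.5560·sin θ = -0.4576
  γ=atan2(-0.5560,0.1896)=-1.2421;  ψ=arccos(-0.7790)=2.4638;  θ2=γ+ψ≈1.2217
rotate P by −φ3: (0.0104, -0.0179, -0.5560)
  e−x'=0.1896;  (l²−L²−(e−x')²−y'²−z²)/2L = -0.4576
  √(A²+B²)=0.5875;  θ3 = -1.2421+2.4638 ≈ 1.2217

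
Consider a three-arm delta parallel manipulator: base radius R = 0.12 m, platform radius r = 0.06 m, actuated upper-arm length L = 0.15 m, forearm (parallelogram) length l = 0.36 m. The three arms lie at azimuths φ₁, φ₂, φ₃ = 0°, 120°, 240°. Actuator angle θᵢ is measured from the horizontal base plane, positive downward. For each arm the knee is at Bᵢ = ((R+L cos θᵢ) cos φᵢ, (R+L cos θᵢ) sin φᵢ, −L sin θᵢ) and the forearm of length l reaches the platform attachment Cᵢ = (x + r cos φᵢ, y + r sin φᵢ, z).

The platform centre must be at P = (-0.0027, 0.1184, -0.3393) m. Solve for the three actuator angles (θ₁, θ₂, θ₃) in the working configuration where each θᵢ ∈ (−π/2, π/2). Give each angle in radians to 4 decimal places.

φ1=0.0° → target in arm frame (-0.0027, 0.1184)
  e−x'=0.0627;  (l²−L²−(e−x')²−y'²−z²)/2L = -0.0866
  θ1 = atan2(B,A) + arccos(C/0.3450) = 0.4364
arm 2 (φ=120.0°): x'=0.1039, y'=-0.0569
  A=-0.0439, B=-0.3393, C=(l²−L²−A²−y'²−z²)/(2L)=-0.0439
  θ2 = atan2(B,A) + arccos(C/0.3421) = 0.0002
rotate P by −φ3: (-0.1012, -0.0615, -0.3393)
  A=0.1612, B=-0.3393, C=(l²−L²−A²−y'²−z²)/(2L)=-0.1260
  γ=atan2(-0.3393,0.1612)=-1.1273;  ψ=arccos(-0.3354)=1.9128;  θ3=γ+ψ≈0.7855

θ₁ = 0.4364, θ₂ = 0.0002, θ₃ = 0.7855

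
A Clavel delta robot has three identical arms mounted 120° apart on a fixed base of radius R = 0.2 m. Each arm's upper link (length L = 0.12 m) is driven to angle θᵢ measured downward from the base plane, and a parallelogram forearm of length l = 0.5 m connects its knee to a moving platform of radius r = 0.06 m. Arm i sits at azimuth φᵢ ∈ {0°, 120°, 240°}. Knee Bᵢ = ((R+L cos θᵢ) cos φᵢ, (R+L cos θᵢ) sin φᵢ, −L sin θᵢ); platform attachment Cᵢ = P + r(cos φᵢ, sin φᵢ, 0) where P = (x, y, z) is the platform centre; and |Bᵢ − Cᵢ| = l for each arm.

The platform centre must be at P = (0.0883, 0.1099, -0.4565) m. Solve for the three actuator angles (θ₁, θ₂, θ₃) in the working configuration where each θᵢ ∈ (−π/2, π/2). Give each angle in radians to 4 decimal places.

θ₁ = -0.0004, θ₂ = 0.1744, θ₃ = 0.9598

rotate P by −φ1: (0.0883, 0.1099, -0.4565)
  A=0.0517, B=-0.4565, C=(l²−L²−A²−y'²−z²)/(2L)=0.0519
  √(A²+B²)=0.4594;  θ1 = -1.4580+1.4576 ≈ -0.0004
rotate P by −φ2: (0.0510, -0.1314, -0.4565)
  A=0.0890, B=-0.4565, C=(l²−L²−A²−y'²−z²)/(2L)=0.0084
  θ2 = atan2(B,A) + arccos(C/0.4651) = 0.1744
rotate P by −φ3: (-0.1393, 0.0215, -0.4565)
  A=0.2793, B=-0.4565, C=(l²−L²−A²−y'²−z²)/(2L)=-0.2137
  √(A²+B²)=0.5352;  θ3 = -1.0217+1.9815 ≈ 0.9598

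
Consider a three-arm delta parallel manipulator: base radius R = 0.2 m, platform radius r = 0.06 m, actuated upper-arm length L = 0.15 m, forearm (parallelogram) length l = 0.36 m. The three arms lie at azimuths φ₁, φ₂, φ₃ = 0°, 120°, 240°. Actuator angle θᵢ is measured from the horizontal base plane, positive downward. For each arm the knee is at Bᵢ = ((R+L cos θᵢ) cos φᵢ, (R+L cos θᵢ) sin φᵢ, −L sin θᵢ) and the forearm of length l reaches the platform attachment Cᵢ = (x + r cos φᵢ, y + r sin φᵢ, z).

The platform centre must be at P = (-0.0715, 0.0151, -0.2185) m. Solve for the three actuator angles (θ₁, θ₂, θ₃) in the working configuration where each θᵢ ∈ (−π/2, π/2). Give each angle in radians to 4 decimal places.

rotate P by −φ1: (-0.0715, 0.0151, -0.2185)
  e−x'=0.2115;  (l²−L²−(e−x')²−y'²−z²)/2L = 0.0480
  γ=atan2(-0.2185,0.2115)=-0.8017;  ψ=arccos(0.1578)=1.4123;  θ1=γ+ψ≈0.6106
rotate P by −φ2: (0.0488, 0.0544, -0.2185)
  e−x'=0.0912;  (l²−L²−(e−x')²−y'²−z²)/2L = 0.1603
  θ2 = atan2(B,A) + arccos(C/0.2368) = -0.3484
rotate P by −φ3: (0.0227, -0.0695, -0.2185)
  e−x'=0.1173;  (l²−L²−(e−x')²−y'²−z²)/2L = 0.1359
  √(A²+B²)=0.2480;  θ3 = -1.0780+0.9909 ≈ -0.0871

θ₁ = 0.6106, θ₂ = -0.3484, θ₃ = -0.0871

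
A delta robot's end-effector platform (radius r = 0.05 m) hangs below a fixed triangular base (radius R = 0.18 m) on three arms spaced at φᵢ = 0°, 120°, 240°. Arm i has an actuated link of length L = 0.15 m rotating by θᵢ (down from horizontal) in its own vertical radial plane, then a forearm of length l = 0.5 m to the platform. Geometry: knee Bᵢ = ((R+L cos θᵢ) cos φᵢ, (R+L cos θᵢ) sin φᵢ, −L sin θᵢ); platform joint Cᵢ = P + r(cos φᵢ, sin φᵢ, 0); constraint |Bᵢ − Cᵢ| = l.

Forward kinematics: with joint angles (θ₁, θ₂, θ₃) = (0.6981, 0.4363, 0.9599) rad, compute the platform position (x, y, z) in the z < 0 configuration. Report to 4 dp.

(0.0020, 0.0903, -0.5240)

arm 1 at φ=0.0°: e+L cos θ1 = 0.2449;  O1 = (0.2449, 0.0000, -0.0964)
O2 = (0.2659·cos120.0°, 0.2659·sin120.0°, -0.0634) = (-0.1330, 0.2303, -0.0634)
O3 = (0.2160·cos240.0°, 0.2160·sin240.0°, -0.1229) = (-0.1080, -0.1871, -0.1229)
|O₂|²−|O₁|² = 0.0055;  |O₃|²−|O₁|² = -0.0075
plane₁₂: -0.7558x+0.4606y+0.0661z = 0.0055
det = 0.6079;  x = 0.0023+0.0006z,  y = 0.0157+-0.1425z
sphere 1 gives Az²+Bz+C=0 with A=1.0203, B=0.1881, C=-0.1816;  B²−4AC=0.7766;  roots -0.5240, 0.3397;  negative root z = -0.5240
x = 0.0020, y = 0.0903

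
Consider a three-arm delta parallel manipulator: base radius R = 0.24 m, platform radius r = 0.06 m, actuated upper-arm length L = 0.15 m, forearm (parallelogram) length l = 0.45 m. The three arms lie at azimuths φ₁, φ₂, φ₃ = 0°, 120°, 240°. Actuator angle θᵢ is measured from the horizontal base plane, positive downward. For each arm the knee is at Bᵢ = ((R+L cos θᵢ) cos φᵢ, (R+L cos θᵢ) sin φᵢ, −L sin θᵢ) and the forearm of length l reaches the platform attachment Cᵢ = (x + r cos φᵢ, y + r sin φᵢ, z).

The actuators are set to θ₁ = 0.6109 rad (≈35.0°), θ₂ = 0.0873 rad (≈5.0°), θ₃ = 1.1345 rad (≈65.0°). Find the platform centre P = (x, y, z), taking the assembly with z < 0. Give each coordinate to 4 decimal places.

arm 1 at φ=0.0°: (R−r)+L cos θ1 = 0.3029;  O1 = (0.3029, 0.0000, -0.0860)
O2 = (0.3294·cos120.0°, 0.3294·sin120.0°, -0.0131) = (-0.1647, 0.2853, -0.0131)
O3 = (0.2434·cos240.0°, 0.2434·sin240.0°, -0.1359) = (-0.1217, -0.2108, -0.1359)
eliminate P² terms by subtracting sphere 1 from 2 and 3
linear system: -0.9352x+0.5706y = 0.0096−0.1459z; -0.8491x+-0.4216y = -0.0214−-0.0998z
det = 0.8787;  x = 0.0093+0.0052z,  y = 0.0320+-0.2472z
sphere 1 gives Az²+Bz+C=0 with A=1.0612, B=0.1532, C=-0.1079;  B²−4AC=0.4815;  roots -0.3991, 0.2548;  negative root z = -0.3991
x = 0.0072, y = 0.1307

(0.0072, 0.1307, -0.3991)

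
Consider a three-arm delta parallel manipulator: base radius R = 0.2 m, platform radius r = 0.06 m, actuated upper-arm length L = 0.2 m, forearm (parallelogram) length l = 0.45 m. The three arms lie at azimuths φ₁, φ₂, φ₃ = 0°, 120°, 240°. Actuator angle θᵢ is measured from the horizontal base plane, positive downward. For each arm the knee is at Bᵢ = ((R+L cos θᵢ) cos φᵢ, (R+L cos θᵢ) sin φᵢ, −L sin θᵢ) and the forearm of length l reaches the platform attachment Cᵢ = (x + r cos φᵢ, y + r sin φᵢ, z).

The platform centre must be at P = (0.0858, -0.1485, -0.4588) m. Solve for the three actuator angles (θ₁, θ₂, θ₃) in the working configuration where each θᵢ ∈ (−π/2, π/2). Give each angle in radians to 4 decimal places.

arm 1 (φ=0.0°): x'=0.0858, y'=-0.1485
  A=0.0542, B=-0.4588, C=(l²−L²−A²−y'²−z²)/(2L)=-0.1825
  θ1 = atan2(B,A) + arccos(C/0.4620) = 0.5236
rotate P by −φ2: (-0.1715, -0.0001, -0.4588)
  A cos θ + B sin θ = C:  0.3115·cos θ + -0.4588·sin θ = -0.3626
  γ=atan2(-0.4588,0.3115)=-0.9743;  ψ=arccos(-0.6538)=2.2834;  θ2=γ+ψ≈1.3091
arm 3 (φ=240.0°): x'=0.0857, y'=0.1486
  A=0.0543, B=-0.4588, C=(l²−L²−A²−y'²−z²)/(2L)=-0.1825
  √(A²+B²)=0.4620;  θ3 = -1.4530+1.9770 ≈ 0.5240

θ₁ = 0.5236, θ₂ = 1.3091, θ₃ = 0.5240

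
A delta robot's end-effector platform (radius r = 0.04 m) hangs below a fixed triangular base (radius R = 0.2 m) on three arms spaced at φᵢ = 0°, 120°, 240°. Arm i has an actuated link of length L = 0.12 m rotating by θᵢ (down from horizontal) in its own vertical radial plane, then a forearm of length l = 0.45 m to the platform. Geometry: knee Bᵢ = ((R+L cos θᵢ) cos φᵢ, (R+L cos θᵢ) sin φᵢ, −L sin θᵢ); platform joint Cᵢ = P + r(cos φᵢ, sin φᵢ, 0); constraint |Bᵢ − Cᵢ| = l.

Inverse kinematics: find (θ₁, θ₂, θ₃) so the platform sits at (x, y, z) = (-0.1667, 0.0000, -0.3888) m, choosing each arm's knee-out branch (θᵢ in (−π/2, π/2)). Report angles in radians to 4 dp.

arm 1 (φ=0.0°): x'=-0.1667, y'=0.0000
  A=0.3267, B=-0.3888, C=(l²−L²−A²−y'²−z²)/(2L)=-0.2908
  θ1 = atan2(B,A) + arccos(C/0.5078) = 1.3086
arm 2 (φ=120.0°): x'=0.0833, y'=0.1444
  A cos θ + B sin θ = C:  0.0767·cos θ + -0.3888·sin θ = 0.0426
  θ2 = atan2(B,A) + arccos(C/0.3963) = 0.0870
φ3=240.0° → target in arm frame (0.0834, -0.1444)
  e−x'=0.0766;  (l²−L²−(e−x')²−y'²−z²)/2L = 0.0426
  θ3 = atan2(B,A) + arccos(C/0.3963) = 0.0870

θ₁ = 1.3086, θ₂ = 0.0870, θ₃ = 0.0870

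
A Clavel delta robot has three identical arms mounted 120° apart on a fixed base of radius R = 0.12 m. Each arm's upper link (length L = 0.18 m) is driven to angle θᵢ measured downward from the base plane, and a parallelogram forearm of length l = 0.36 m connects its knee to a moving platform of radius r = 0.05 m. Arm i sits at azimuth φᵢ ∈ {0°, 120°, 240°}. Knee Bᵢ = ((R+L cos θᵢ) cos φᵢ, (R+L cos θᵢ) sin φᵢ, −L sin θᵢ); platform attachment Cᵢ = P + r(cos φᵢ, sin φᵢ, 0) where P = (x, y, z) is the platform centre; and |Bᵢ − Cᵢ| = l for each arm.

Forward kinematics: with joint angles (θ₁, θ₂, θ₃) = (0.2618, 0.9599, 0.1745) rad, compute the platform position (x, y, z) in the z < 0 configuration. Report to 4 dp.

φ1=0.0°: virtual centre (0.2439, 0.0000, -0.0466), radius l
O2 = (0.1732·cos120.0°, 0.1732·sin120.0°, -0.1474) = (-0.0866, 0.1500, -0.1474)
arm 3 at φ=240.0°: e+L cos θ3 = 0.2473;  O3 = (-0.1236, -0.2141, -0.0313)
eliminate P² terms by subtracting sphere 1 from 2 and 3
linear system: -0.6610x+0.3001y = -0.0099−-0.2017z; -0.7350x+-0.4283y = 0.0005−0.0307z
Cramer: x(z) = 0.0081-0.1533z;  y(z) = -0.0151+0.3346z
quadratic in z: (1.1355)z²+(0.1554)z+(-0.0716)=0, √Δ=0.5912 → z ∈ {-0.3287, 0.1919}; z = -0.3287 (taking z<0)
x = 0.0585, y = -0.1251

(0.0585, -0.1251, -0.3287)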